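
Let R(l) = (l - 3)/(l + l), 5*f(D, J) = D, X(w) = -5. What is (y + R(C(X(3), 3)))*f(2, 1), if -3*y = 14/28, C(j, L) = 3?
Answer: -1/15 ≈ -0.066667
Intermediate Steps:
f(D, J) = D/5
y = -⅙ (y = -14/(3*28) = -⅓*½ = -⅙ ≈ -0.16667)
R(l) = (-3 + l)/(2*l) (R(l) = (-3 + l)/((2*l)) = (-3 + l)*(1/(2*l)) = (-3 + l)/(2*l))
(y + R(C(X(3), 3)))*f(2, 1) = (-⅙ + (½)*(-3 + 3)/3)*((⅕)*2) = (-⅙ + (½)*(⅓)*0)*(⅖) = (-⅙ + 0)*(⅖) = -⅙*⅖ = -1/15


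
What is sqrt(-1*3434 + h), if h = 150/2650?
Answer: I*sqrt(9645947)/53 ≈ 58.6*I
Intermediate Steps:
h = 3/53 (h = 150*(1/2650) = 3/53 ≈ 0.056604)
sqrt(-1*3434 + h) = sqrt(-1*3434 + 3/53) = sqrt(-3434 + 3/53) = sqrt(-181999/53) = I*sqrt(9645947)/53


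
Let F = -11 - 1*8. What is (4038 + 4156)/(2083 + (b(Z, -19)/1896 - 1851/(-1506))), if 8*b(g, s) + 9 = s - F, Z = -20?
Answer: 10398644864/2645002671 ≈ 3.9314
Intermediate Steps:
F = -19 (F = -11 - 8 = -19)
b(g, s) = 5/4 + s/8 (b(g, s) = -9/8 + (s - 1*(-19))/8 = -9/8 + (s + 19)/8 = -9/8 + (19 + s)/8 = -9/8 + (19/8 + s/8) = 5/4 + s/8)
(4038 + 4156)/(2083 + (b(Z, -19)/1896 - 1851/(-1506))) = (4038 + 4156)/(2083 + ((5/4 + (1/8)*(-19))/1896 - 1851/(-1506))) = 8194/(2083 + ((5/4 - 19/8)*(1/1896) - 1851*(-1/1506))) = 8194/(2083 + (-9/8*1/1896 + 617/502)) = 8194/(2083 + (-3/5056 + 617/502)) = 8194/(2083 + 1559023/1269056) = 8194/(2645002671/1269056) = 8194*(1269056/2645002671) = 10398644864/2645002671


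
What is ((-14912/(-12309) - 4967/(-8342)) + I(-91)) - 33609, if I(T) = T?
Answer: -3460187013893/102681678 ≈ -33698.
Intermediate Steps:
((-14912/(-12309) - 4967/(-8342)) + I(-91)) - 33609 = ((-14912/(-12309) - 4967/(-8342)) - 91) - 33609 = ((-14912*(-1/12309) - 4967*(-1/8342)) - 91) - 33609 = ((14912/12309 + 4967/8342) - 91) - 33609 = (185534707/102681678 - 91) - 33609 = -9158497991/102681678 - 33609 = -3460187013893/102681678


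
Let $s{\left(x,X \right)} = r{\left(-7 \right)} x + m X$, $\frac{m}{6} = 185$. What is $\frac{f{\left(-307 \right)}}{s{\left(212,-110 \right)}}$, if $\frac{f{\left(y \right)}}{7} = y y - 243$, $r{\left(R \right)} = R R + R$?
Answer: $- \frac{329021}{56598} \approx -5.8133$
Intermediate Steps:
$r{\left(R \right)} = R + R^{2}$ ($r{\left(R \right)} = R^{2} + R = R + R^{2}$)
$m = 1110$ ($m = 6 \cdot 185 = 1110$)
$s{\left(x,X \right)} = 42 x + 1110 X$ ($s{\left(x,X \right)} = - 7 \left(1 - 7\right) x + 1110 X = \left(-7\right) \left(-6\right) x + 1110 X = 42 x + 1110 X$)
$f{\left(y \right)} = -1701 + 7 y^{2}$ ($f{\left(y \right)} = 7 \left(y y - 243\right) = 7 \left(y^{2} - 243\right) = 7 \left(-243 + y^{2}\right) = -1701 + 7 y^{2}$)
$\frac{f{\left(-307 \right)}}{s{\left(212,-110 \right)}} = \frac{-1701 + 7 \left(-307\right)^{2}}{42 \cdot 212 + 1110 \left(-110\right)} = \frac{-1701 + 7 \cdot 94249}{8904 - 122100} = \frac{-1701 + 659743}{-113196} = 658042 \left(- \frac{1}{113196}\right) = - \frac{329021}{56598}$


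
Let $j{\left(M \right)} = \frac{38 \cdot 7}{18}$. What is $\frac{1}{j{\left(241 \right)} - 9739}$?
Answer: $- \frac{9}{87518} \approx -0.00010284$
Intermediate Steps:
$j{\left(M \right)} = \frac{133}{9}$ ($j{\left(M \right)} = 266 \cdot \frac{1}{18} = \frac{133}{9}$)
$\frac{1}{j{\left(241 \right)} - 9739} = \frac{1}{\frac{133}{9} - 9739} = \frac{1}{- \frac{87518}{9}} = - \frac{9}{87518}$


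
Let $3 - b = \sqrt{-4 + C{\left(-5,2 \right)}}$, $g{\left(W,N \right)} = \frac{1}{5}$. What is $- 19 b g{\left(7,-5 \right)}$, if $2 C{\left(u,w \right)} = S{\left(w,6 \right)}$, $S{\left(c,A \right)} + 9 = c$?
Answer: $- \frac{57}{5} + \frac{19 i \sqrt{30}}{10} \approx -11.4 + 10.407 i$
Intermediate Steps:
$g{\left(W,N \right)} = \frac{1}{5}$
$S{\left(c,A \right)} = -9 + c$
$C{\left(u,w \right)} = - \frac{9}{2} + \frac{w}{2}$ ($C{\left(u,w \right)} = \frac{-9 + w}{2} = - \frac{9}{2} + \frac{w}{2}$)
$b = 3 - \frac{i \sqrt{30}}{2}$ ($b = 3 - \sqrt{-4 + \left(- \frac{9}{2} + \frac{1}{2} \cdot 2\right)} = 3 - \sqrt{-4 + \left(- \frac{9}{2} + 1\right)} = 3 - \sqrt{-4 - \frac{7}{2}} = 3 - \sqrt{- \frac{15}{2}} = 3 - \frac{i \sqrt{30}}{2} \approx 3.0 - 2.7386 i$)
$- 19 b g{\left(7,-5 \right)} = - 19 \left(3 - \frac{i \sqrt{30}}{2}\right) \frac{1}{5} = \left(-57 + \frac{19 i \sqrt{30}}{2}\right) \frac{1}{5} = - \frac{57}{5} + \frac{19 i \sqrt{30}}{10}$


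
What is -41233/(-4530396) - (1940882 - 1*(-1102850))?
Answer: -13789311236639/4530396 ≈ -3.0437e+6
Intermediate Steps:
-41233/(-4530396) - (1940882 - 1*(-1102850)) = -41233*(-1/4530396) - (1940882 + 1102850) = 41233/4530396 - 1*3043732 = 41233/4530396 - 3043732 = -13789311236639/4530396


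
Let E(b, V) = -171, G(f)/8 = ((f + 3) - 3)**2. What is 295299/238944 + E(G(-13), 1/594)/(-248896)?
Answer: 766037493/619502144 ≈ 1.2365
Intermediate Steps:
G(f) = 8*f**2 (G(f) = 8*((f + 3) - 3)**2 = 8*((3 + f) - 3)**2 = 8*f**2)
295299/238944 + E(G(-13), 1/594)/(-248896) = 295299/238944 - 171/(-248896) = 295299*(1/238944) - 171*(-1/248896) = 98433/79648 + 171/248896 = 766037493/619502144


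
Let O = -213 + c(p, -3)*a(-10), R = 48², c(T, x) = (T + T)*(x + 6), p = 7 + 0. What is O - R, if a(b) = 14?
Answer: -1929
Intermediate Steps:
p = 7
c(T, x) = 2*T*(6 + x) (c(T, x) = (2*T)*(6 + x) = 2*T*(6 + x))
R = 2304
O = 375 (O = -213 + (2*7*(6 - 3))*14 = -213 + (2*7*3)*14 = -213 + 42*14 = -213 + 588 = 375)
O - R = 375 - 1*2304 = 375 - 2304 = -1929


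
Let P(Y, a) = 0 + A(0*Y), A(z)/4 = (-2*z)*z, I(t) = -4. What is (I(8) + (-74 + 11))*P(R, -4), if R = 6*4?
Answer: 0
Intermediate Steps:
R = 24
A(z) = -8*z**2 (A(z) = 4*((-2*z)*z) = 4*(-2*z**2) = -8*z**2)
P(Y, a) = 0 (P(Y, a) = 0 - 8*(0*Y)**2 = 0 - 8*0**2 = 0 - 8*0 = 0 + 0 = 0)
(I(8) + (-74 + 11))*P(R, -4) = (-4 + (-74 + 11))*0 = (-4 - 63)*0 = -67*0 = 0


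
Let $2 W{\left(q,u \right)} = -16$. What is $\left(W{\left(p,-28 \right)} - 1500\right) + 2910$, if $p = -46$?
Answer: $1402$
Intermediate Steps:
$W{\left(q,u \right)} = -8$ ($W{\left(q,u \right)} = \frac{1}{2} \left(-16\right) = -8$)
$\left(W{\left(p,-28 \right)} - 1500\right) + 2910 = \left(-8 - 1500\right) + 2910 = -1508 + 2910 = 1402$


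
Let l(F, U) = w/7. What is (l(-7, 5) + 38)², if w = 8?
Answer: 75076/49 ≈ 1532.2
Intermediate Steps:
l(F, U) = 8/7
(l(-7, 5) + 38)² = (8/7 + 38)² = (274/7)² = 75076/49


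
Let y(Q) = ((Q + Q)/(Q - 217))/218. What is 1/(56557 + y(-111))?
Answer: 35752/2022025975 ≈ 1.7681e-5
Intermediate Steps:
y(Q) = Q/(109*(-217 + Q)) (y(Q) = ((2*Q)/(-217 + Q))*(1/218) = (2*Q/(-217 + Q))*(1/218) = Q/(109*(-217 + Q)))
1/(56557 + y(-111)) = 1/(56557 + (1/109)*(-111)/(-217 - 111)) = 1/(56557 + (1/109)*(-111)/(-328)) = 1/(56557 + (1/109)*(-111)*(-1/328)) = 1/(56557 + 111/35752) = 1/(2022025975/35752) = 35752/2022025975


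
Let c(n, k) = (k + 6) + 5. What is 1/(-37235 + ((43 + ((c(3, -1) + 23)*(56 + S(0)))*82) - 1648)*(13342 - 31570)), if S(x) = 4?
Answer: -1/2930279375 ≈ -3.4126e-10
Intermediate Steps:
c(n, k) = 11 + k (c(n, k) = (6 + k) + 5 = 11 + k)
1/(-37235 + ((43 + ((c(3, -1) + 23)*(56 + S(0)))*82) - 1648)*(13342 - 31570)) = 1/(-37235 + ((43 + (((11 - 1) + 23)*(56 + 4))*82) - 1648)*(13342 - 31570)) = 1/(-37235 + ((43 + ((10 + 23)*60)*82) - 1648)*(-18228)) = 1/(-37235 + ((43 + (33*60)*82) - 1648)*(-18228)) = 1/(-37235 + ((43 + 1980*82) - 1648)*(-18228)) = 1/(-37235 + ((43 + 162360) - 1648)*(-18228)) = 1/(-37235 + (162403 - 1648)*(-18228)) = 1/(-37235 + 160755*(-18228)) = 1/(-37235 - 2930242140) = 1/(-2930279375) = -1/2930279375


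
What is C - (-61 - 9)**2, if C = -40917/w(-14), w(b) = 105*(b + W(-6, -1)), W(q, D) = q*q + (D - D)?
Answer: -3786639/770 ≈ -4917.7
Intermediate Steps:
W(q, D) = q**2 (W(q, D) = q**2 + 0 = q**2)
w(b) = 3780 + 105*b (w(b) = 105*(b + (-6)**2) = 105*(b + 36) = 105*(36 + b) = 3780 + 105*b)
C = -13639/770 (C = -40917/(3780 + 105*(-14)) = -40917/(3780 - 1470) = -40917/2310 = -40917*1/2310 = -13639/770 ≈ -17.713)
C - (-61 - 9)**2 = -13639/770 - (-61 - 9)**2 = -13639/770 - 1*(-70)**2 = -13639/770 - 1*4900 = -13639/770 - 4900 = -3786639/770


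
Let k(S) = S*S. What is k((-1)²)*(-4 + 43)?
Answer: 39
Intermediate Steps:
k(S) = S²
k((-1)²)*(-4 + 43) = ((-1)²)²*(-4 + 43) = 1²*39 = 1*39 = 39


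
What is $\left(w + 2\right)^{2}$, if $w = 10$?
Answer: $144$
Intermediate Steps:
$\left(w + 2\right)^{2} = \left(10 + 2\right)^{2} = 12^{2} = 144$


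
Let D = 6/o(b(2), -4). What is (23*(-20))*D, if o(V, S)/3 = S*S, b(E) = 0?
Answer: -115/2 ≈ -57.500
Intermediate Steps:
o(V, S) = 3*S² (o(V, S) = 3*(S*S) = 3*S²)
D = ⅛ (D = 6/((3*(-4)²)) = 6/((3*16)) = 6/48 = 6*(1/48) = ⅛ ≈ 0.12500)
(23*(-20))*D = (23*(-20))*(⅛) = -460*⅛ = -115/2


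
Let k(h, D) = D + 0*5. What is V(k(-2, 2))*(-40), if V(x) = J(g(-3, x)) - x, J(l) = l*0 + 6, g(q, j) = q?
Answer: -160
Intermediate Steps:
k(h, D) = D (k(h, D) = D + 0 = D)
J(l) = 6 (J(l) = 0 + 6 = 6)
V(x) = 6 - x
V(k(-2, 2))*(-40) = (6 - 1*2)*(-40) = (6 - 2)*(-40) = 4*(-40) = -160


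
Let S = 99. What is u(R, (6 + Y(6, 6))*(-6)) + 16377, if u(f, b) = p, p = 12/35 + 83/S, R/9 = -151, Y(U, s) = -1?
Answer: 56750398/3465 ≈ 16378.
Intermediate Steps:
R = -1359 (R = 9*(-151) = -1359)
p = 4093/3465 (p = 12/35 + 83/99 = 4093/3465 ≈ 1.1812)
u(f, b) = 4093/3465
u(R, (6 + Y(6, 6))*(-6)) + 16377 = 4093/3465 + 16377 = 56750398/3465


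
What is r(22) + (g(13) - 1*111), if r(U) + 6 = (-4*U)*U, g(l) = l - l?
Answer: -2053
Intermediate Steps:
g(l) = 0
r(U) = -6 - 4*U² (r(U) = -6 + (-4*U)*U = -6 - 4*U²)
r(22) + (g(13) - 1*111) = (-6 - 4*22²) + (0 - 1*111) = (-6 - 4*484) + (0 - 111) = (-6 - 1936) - 111 = -1942 - 111 = -2053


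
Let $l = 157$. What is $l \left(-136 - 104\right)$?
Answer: $-37680$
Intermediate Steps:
$l \left(-136 - 104\right) = 157 \left(-136 - 104\right) = 157 \left(-240\right) = -37680$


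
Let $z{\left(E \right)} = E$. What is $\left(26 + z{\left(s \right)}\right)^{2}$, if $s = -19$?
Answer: $49$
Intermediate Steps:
$\left(26 + z{\left(s \right)}\right)^{2} = \left(26 - 19\right)^{2} = 7^{2} = 49$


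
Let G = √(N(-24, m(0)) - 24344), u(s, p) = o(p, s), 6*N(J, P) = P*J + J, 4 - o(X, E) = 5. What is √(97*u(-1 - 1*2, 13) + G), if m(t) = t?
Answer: √(-97 + 2*I*√6087) ≈ 6.5852 + 11.848*I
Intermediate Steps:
o(X, E) = -1 (o(X, E) = 4 - 1*5 = 4 - 5 = -1)
N(J, P) = J/6 + J*P/6 (N(J, P) = (P*J + J)/6 = (J*P + J)/6 = (J + J*P)/6 = J/6 + J*P/6)
u(s, p) = -1
G = 2*I*√6087 (G = √((⅙)*(-24)*(1 + 0) - 24344) = √((⅙)*(-24)*1 - 24344) = √(-4 - 24344) = √(-24348) = 2*I*√6087 ≈ 156.04*I)
√(97*u(-1 - 1*2, 13) + G) = √(97*(-1) + 2*I*√6087) = √(-97 + 2*I*√6087)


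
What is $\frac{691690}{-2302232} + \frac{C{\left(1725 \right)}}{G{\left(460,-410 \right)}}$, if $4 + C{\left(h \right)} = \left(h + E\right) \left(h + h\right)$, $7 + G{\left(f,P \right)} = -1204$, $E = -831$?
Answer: $- \frac{3550801292631}{1394001476} \approx -2547.2$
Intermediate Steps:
$G{\left(f,P \right)} = -1211$ ($G{\left(f,P \right)} = -7 - 1204 = -1211$)
$C{\left(h \right)} = -4 + 2 h \left(-831 + h\right)$ ($C{\left(h \right)} = -4 + \left(h - 831\right) \left(h + h\right) = -4 + \left(-831 + h\right) 2 h = -4 + 2 h \left(-831 + h\right)$)
$\frac{691690}{-2302232} + \frac{C{\left(1725 \right)}}{G{\left(460,-410 \right)}} = \frac{691690}{-2302232} + \frac{-4 - 2866950 + 2 \cdot 1725^{2}}{-1211} = 691690 \left(- \frac{1}{2302232}\right) + \left(-4 - 2866950 + 2 \cdot 2975625\right) \left(- \frac{1}{1211}\right) = - \frac{345845}{1151116} + \left(-4 - 2866950 + 5951250\right) \left(- \frac{1}{1211}\right) = - \frac{345845}{1151116} + 3084296 \left(- \frac{1}{1211}\right) = - \frac{345845}{1151116} - \frac{3084296}{1211} = - \frac{3550801292631}{1394001476}$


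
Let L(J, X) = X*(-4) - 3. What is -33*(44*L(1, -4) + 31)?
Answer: -19899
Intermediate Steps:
L(J, X) = -3 - 4*X (L(J, X) = -4*X - 3 = -3 - 4*X)
-33*(44*L(1, -4) + 31) = -33*(44*(-3 - 4*(-4)) + 31) = -33*(44*(-3 + 16) + 31) = -33*(44*13 + 31) = -33*(572 + 31) = -33*603 = -19899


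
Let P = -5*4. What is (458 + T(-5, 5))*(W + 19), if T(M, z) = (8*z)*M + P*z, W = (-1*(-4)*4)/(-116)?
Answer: 86426/29 ≈ 2980.2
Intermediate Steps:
P = -20
W = -4/29 (W = (4*4)*(-1/116) = 16*(-1/116) = -4/29 ≈ -0.13793)
T(M, z) = -20*z + 8*M*z (T(M, z) = (8*z)*M - 20*z = 8*M*z - 20*z = -20*z + 8*M*z)
(458 + T(-5, 5))*(W + 19) = (458 + 4*5*(-5 + 2*(-5)))*(-4/29 + 19) = (458 + 4*5*(-5 - 10))*(547/29) = (458 + 4*5*(-15))*(547/29) = (458 - 300)*(547/29) = 158*(547/29) = 86426/29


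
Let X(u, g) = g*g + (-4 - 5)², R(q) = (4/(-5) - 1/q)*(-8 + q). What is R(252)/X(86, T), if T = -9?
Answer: -61793/51030 ≈ -1.2109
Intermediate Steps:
R(q) = (-8 + q)*(-⅘ - 1/q) (R(q) = (4*(-⅕) - 1/q)*(-8 + q) = (-⅘ - 1/q)*(-8 + q) = (-8 + q)*(-⅘ - 1/q))
X(u, g) = 81 + g² (X(u, g) = g² + (-9)² = g² + 81 = 81 + g²)
R(252)/X(86, T) = ((⅕)*(40 - 1*252*(-27 + 4*252))/252)/(81 + (-9)²) = ((⅕)*(1/252)*(40 - 1*252*(-27 + 1008)))/(81 + 81) = ((⅕)*(1/252)*(40 - 1*252*981))/162 = ((⅕)*(1/252)*(40 - 247212))*(1/162) = ((⅕)*(1/252)*(-247172))*(1/162) = -61793/315*1/162 = -61793/51030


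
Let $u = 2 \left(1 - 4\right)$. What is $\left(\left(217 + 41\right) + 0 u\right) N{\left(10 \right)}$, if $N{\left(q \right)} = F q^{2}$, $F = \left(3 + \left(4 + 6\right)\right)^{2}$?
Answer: $4360200$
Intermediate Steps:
$u = -6$ ($u = 2 \left(-3\right) = -6$)
$F = 169$ ($F = \left(3 + 10\right)^{2} = 13^{2} = 169$)
$N{\left(q \right)} = 169 q^{2}$
$\left(\left(217 + 41\right) + 0 u\right) N{\left(10 \right)} = \left(\left(217 + 41\right) + 0 \left(-6\right)\right) 169 \cdot 10^{2} = \left(258 + 0\right) 169 \cdot 100 = 258 \cdot 16900 = 4360200$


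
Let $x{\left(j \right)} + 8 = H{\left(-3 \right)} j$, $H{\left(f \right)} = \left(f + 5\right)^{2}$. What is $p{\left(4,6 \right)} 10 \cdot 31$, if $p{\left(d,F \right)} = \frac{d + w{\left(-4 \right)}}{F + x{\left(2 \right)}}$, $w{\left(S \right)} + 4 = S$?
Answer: $- \frac{620}{3} \approx -206.67$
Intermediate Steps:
$H{\left(f \right)} = \left(5 + f\right)^{2}$
$x{\left(j \right)} = -8 + 4 j$ ($x{\left(j \right)} = -8 + \left(5 - 3\right)^{2} j = -8 + 2^{2} j = -8 + 4 j$)
$w{\left(S \right)} = -4 + S$
$p{\left(d,F \right)} = \frac{-8 + d}{F}$ ($p{\left(d,F \right)} = \frac{d - 8}{F + \left(-8 + 4 \cdot 2\right)} = \frac{d - 8}{F + \left(-8 + 8\right)} = \frac{-8 + d}{F + 0} = \frac{-8 + d}{F}$)
$p{\left(4,6 \right)} 10 \cdot 31 = \frac{-8 + 4}{6} \cdot 10 \cdot 31 = \frac{1}{6} \left(-4\right) 10 \cdot 31 = \left(- \frac{2}{3}\right) 10 \cdot 31 = \left(- \frac{20}{3}\right) 31 = - \frac{620}{3}$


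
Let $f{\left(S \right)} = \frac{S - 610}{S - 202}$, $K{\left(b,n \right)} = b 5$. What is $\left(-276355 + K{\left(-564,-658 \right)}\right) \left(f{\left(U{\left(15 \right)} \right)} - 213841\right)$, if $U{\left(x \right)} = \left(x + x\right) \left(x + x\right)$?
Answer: $\frac{20834931869700}{349} \approx 5.9699 \cdot 10^{10}$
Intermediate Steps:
$K{\left(b,n \right)} = 5 b$
$U{\left(x \right)} = 4 x^{2}$ ($U{\left(x \right)} = 2 x 2 x = 4 x^{2}$)
$f{\left(S \right)} = \frac{-610 + S}{-202 + S}$
$\left(-276355 + K{\left(-564,-658 \right)}\right) \left(f{\left(U{\left(15 \right)} \right)} - 213841\right) = \left(-276355 + 5 \left(-564\right)\right) \left(\frac{-610 + 4 \cdot 15^{2}}{-202 + 4 \cdot 15^{2}} - 213841\right) = \left(-276355 - 2820\right) \left(\frac{-610 + 4 \cdot 225}{-202 + 4 \cdot 225} - 213841\right) = - 279175 \left(\frac{-610 + 900}{-202 + 900} - 213841\right) = - 279175 \left(\frac{1}{698} \cdot 290 - 213841\right) = - 279175 \left(\frac{145}{349} - 213841\right) = \left(-279175\right) \left(- \frac{74630364}{349}\right) = \frac{20834931869700}{349}$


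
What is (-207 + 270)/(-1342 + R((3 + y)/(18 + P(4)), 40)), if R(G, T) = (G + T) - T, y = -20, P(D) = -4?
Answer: -882/18805 ≈ -0.046902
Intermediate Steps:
R(G, T) = G
(-207 + 270)/(-1342 + R((3 + y)/(18 + P(4)), 40)) = (-207 + 270)/(-1342 + (3 - 20)/(18 - 4)) = 63/(-1342 - 17/14) = 63/(-18805/14) = 63*(-14/18805) = -882/18805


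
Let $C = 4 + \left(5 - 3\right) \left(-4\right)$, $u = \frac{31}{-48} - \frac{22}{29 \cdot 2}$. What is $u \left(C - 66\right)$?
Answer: $\frac{49945}{696} \approx 71.76$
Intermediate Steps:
$u = - \frac{1427}{1392}$ ($u = 31 \left(- \frac{1}{48}\right) - \frac{22}{58} = - \frac{31}{48} - \frac{11}{29} = - \frac{1427}{1392} \approx -1.0251$)
$C = -4$ ($C = 4 + \left(5 - 3\right) \left(-4\right) = 4 + 2 \left(-4\right) = 4 - 8 = -4$)
$u \left(C - 66\right) = - \frac{1427 \left(-4 - 66\right)}{1392} = \left(- \frac{1427}{1392}\right) \left(-70\right) = \frac{49945}{696}$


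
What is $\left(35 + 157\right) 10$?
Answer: $1920$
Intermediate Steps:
$\left(35 + 157\right) 10 = 192 \cdot 10 = 1920$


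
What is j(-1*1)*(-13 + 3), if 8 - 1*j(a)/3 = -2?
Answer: -300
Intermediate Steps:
j(a) = 30 (j(a) = 24 - 3*(-2) = 24 + 6 = 30)
j(-1*1)*(-13 + 3) = 30*(-13 + 3) = 30*(-10) = -300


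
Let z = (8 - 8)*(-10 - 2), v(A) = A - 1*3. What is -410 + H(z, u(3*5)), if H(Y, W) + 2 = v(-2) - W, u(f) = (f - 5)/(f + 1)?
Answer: -3341/8 ≈ -417.63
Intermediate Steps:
v(A) = -3 + A (v(A) = A - 3 = -3 + A)
u(f) = (-5 + f)/(1 + f)
z = 0 (z = 0*(-12) = 0)
H(Y, W) = -7 - W (H(Y, W) = -2 + ((-3 - 2) - W) = -2 + (-5 - W) = -7 - W)
-410 + H(z, u(3*5)) = -410 + (-7 - (-5 + 3*5)/(1 + 3*5)) = -410 + (-7 - (-5 + 15)/(1 + 15)) = -410 + (-7 - 10/16) = -410 + (-7 - 1*5/8) = -410 + (-7 - 5/8) = -410 - 61/8 = -3341/8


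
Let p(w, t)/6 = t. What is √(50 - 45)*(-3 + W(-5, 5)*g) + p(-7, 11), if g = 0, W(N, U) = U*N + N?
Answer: 66 - 3*√5 ≈ 59.292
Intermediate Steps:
W(N, U) = N + N*U (W(N, U) = N*U + N = N + N*U)
p(w, t) = 6*t
√(50 - 45)*(-3 + W(-5, 5)*g) + p(-7, 11) = √(50 - 45)*(-3 - 5*(1 + 5)*0) + 6*11 = √5*(-3 - 5*6*0) + 66 = √5*(-3 - 30*0) + 66 = √5*(-3 + 0) + 66 = √5*(-3) + 66 = -3*√5 + 66 = 66 - 3*√5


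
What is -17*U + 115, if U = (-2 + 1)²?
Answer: 98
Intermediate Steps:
U = 1 (U = (-1)² = 1)
-17*U + 115 = -17*1 + 115 = -17 + 115 = 98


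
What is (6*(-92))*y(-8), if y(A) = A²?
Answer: -35328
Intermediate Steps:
(6*(-92))*y(-8) = (6*(-92))*(-8)² = -552*64 = -35328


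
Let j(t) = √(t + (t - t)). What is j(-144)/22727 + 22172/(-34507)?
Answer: -22172/34507 + 12*I/22727 ≈ -0.64254 + 0.00052801*I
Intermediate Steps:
j(t) = √t (j(t) = √(t + 0) = √t)
j(-144)/22727 + 22172/(-34507) = √(-144)/22727 + 22172/(-34507) = (12*I)*(1/22727) + 22172*(-1/34507) = 12*I/22727 - 22172/34507 = -22172/34507 + 12*I/22727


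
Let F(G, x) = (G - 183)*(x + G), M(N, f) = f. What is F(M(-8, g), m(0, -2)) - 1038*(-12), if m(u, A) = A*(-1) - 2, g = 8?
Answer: 11056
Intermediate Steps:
m(u, A) = -2 - A (m(u, A) = -A - 2 = -2 - A)
F(G, x) = (-183 + G)*(G + x)
F(M(-8, g), m(0, -2)) - 1038*(-12) = (8² - 183*8 - 183*(-2 - 1*(-2)) + 8*(-2 - 1*(-2))) - 1038*(-12) = (64 - 1464 - 183*(-2 + 2) + 8*(-2 + 2)) - 1*(-12456) = (64 - 1464 - 183*0 + 8*0) + 12456 = (64 - 1464 + 0 + 0) + 12456 = -1400 + 12456 = 11056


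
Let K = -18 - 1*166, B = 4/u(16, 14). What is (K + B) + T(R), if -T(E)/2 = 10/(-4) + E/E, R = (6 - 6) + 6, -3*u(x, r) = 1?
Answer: -193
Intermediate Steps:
u(x, r) = -⅓ (u(x, r) = -⅓*1 = -⅓)
B = -12 (B = 4/(-⅓) = 4*(-3) = -12)
R = 6 (R = 0 + 6 = 6)
K = -184 (K = -18 - 166 = -184)
T(E) = 3 (T(E) = -2*(10/(-4) + E/E) = -2*(10*(-¼) + 1) = -2*(-5/2 + 1) = -2*(-3/2) = 3)
(K + B) + T(R) = (-184 - 12) + 3 = -196 + 3 = -193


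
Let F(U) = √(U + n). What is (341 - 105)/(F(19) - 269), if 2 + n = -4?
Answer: -15871/18087 - 59*√13/18087 ≈ -0.88924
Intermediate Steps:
n = -6 (n = -2 - 4 = -6)
F(U) = √(-6 + U) (F(U) = √(U - 6) = √(-6 + U))
(341 - 105)/(F(19) - 269) = (341 - 105)/(√(-6 + 19) - 269) = 236/(√13 - 269) = 236/(-269 + √13)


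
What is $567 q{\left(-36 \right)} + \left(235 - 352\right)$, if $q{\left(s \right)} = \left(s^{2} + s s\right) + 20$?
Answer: $1480887$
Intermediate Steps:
$q{\left(s \right)} = 20 + 2 s^{2}$ ($q{\left(s \right)} = \left(s^{2} + s^{2}\right) + 20 = 2 s^{2} + 20 = 20 + 2 s^{2}$)
$567 q{\left(-36 \right)} + \left(235 - 352\right) = 567 \left(20 + 2 \left(-36\right)^{2}\right) + \left(235 - 352\right) = 567 \left(20 + 2 \cdot 1296\right) - 117 = 567 \left(20 + 2592\right) - 117 = 567 \cdot 2612 - 117 = 1481004 - 117 = 1480887$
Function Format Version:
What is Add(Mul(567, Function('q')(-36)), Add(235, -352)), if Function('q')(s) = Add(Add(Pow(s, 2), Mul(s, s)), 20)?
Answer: 1480887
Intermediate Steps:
Function('q')(s) = Add(20, Mul(2, Pow(s, 2))) (Function('q')(s) = Add(Add(Pow(s, 2), Pow(s, 2)), 20) = Add(Mul(2, Pow(s, 2)), 20) = Add(20, Mul(2, Pow(s, 2))))
Add(Mul(567, Function('q')(-36)), Add(235, -352)) = Add(Mul(567, Add(20, Mul(2, Pow(-36, 2)))), Add(235, -352)) = Add(Mul(567, Add(20, Mul(2, 1296))), -117) = Add(Mul(567, Add(20, 2592)), -117) = Add(Mul(567, 2612), -117) = Add(1481004, -117) = 1480887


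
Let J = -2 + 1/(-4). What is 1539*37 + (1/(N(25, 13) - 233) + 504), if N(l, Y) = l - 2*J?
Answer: 23380927/407 ≈ 57447.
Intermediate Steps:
J = -9/4 (J = -2 - ¼ = -9/4 ≈ -2.2500)
N(l, Y) = 9/2 + l (N(l, Y) = l - 2*(-9/4) = l + 9/2 = 9/2 + l)
1539*37 + (1/(N(25, 13) - 233) + 504) = 1539*37 + (1/((9/2 + 25) - 233) + 504) = 56943 + (1/(59/2 - 233) + 504) = 56943 + (1/(-407/2) + 504) = 56943 + (-2/407 + 504) = 56943 + 205126/407 = 23380927/407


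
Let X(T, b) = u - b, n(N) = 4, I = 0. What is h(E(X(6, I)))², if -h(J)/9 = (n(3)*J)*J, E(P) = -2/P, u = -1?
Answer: 20736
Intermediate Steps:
X(T, b) = -1 - b
h(J) = -36*J² (h(J) = -9*4*J*J = -36*J²)
h(E(X(6, I)))² = (-36*4/(-1 - 1*0)²)² = (-36*4/(-1 + 0)²)² = (-36*(-2/(-1))²)² = (-36*(-2*(-1))²)² = (-36*2²)² = (-36*4)² = (-144)² = 20736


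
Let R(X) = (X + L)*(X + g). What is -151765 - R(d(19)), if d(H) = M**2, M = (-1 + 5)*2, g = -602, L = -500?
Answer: -386333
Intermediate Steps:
M = 8 (M = 4*2 = 8)
d(H) = 64 (d(H) = 8**2 = 64)
R(X) = (-602 + X)*(-500 + X) (R(X) = (X - 500)*(X - 602) = (-500 + X)*(-602 + X) = (-602 + X)*(-500 + X))
-151765 - R(d(19)) = -151765 - (301000 + 64**2 - 1102*64) = -151765 - (301000 + 4096 - 70528) = -151765 - 1*234568 = -151765 - 234568 = -386333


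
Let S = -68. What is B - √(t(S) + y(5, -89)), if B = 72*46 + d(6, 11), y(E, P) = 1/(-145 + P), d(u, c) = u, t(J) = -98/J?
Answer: 3318 - √631618/663 ≈ 3316.8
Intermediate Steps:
B = 3318 (B = 72*46 + 6 = 3312 + 6 = 3318)
B - √(t(S) + y(5, -89)) = 3318 - √(-98/(-68) + 1/(-145 - 89)) = 3318 - √(-98*(-1/68) + 1/(-234)) = 3318 - √(49/34 - 1/234) = 3318 - √(2858/1989) = 3318 - √631618/663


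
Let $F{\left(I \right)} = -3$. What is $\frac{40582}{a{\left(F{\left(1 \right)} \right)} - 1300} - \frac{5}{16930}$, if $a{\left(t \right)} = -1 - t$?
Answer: $- \frac{68705975}{2197514} \approx -31.265$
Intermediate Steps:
$\frac{40582}{a{\left(F{\left(1 \right)} \right)} - 1300} - \frac{5}{16930} = \frac{40582}{\left(-1 - -3\right) - 1300} - \frac{5}{16930} = \frac{40582}{\left(-1 + 3\right) - 1300} - \frac{1}{3386} = \frac{40582}{2 - 1300} - \frac{1}{3386} = \frac{40582}{-1298} - \frac{1}{3386} = 40582 \left(- \frac{1}{1298}\right) - \frac{1}{3386} = - \frac{20291}{649} - \frac{1}{3386} = - \frac{68705975}{2197514}$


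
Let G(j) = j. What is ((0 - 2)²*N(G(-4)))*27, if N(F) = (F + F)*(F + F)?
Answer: 6912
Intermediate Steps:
N(F) = 4*F² (N(F) = (2*F)*(2*F) = 4*F²)
((0 - 2)²*N(G(-4)))*27 = ((0 - 2)²*(4*(-4)²))*27 = ((-2)²*(4*16))*27 = (4*64)*27 = 256*27 = 6912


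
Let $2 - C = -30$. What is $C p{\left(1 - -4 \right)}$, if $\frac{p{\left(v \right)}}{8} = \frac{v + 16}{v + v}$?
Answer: $\frac{2688}{5} \approx 537.6$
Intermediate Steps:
$C = 32$ ($C = 2 - -30 = 2 + 30 = 32$)
$p{\left(v \right)} = \frac{4 \left(16 + v\right)}{v}$ ($p{\left(v \right)} = 8 \frac{v + 16}{v + v} = 8 \frac{16 + v}{2 v} = \frac{4 \left(16 + v\right)}{v}$)
$C p{\left(1 - -4 \right)} = 32 \left(4 + \frac{64}{1 - -4}\right) = 32 \left(4 + \frac{64}{1 + 4}\right) = 32 \left(4 + \frac{64}{5}\right) = 32 \cdot \frac{84}{5} = \frac{2688}{5}$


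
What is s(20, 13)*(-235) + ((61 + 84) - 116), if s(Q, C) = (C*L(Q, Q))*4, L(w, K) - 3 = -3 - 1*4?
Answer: 48909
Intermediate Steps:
L(w, K) = -4 (L(w, K) = 3 + (-3 - 1*4) = 3 + (-3 - 4) = 3 - 7 = -4)
s(Q, C) = -16*C (s(Q, C) = (C*(-4))*4 = -4*C*4 = -16*C)
s(20, 13)*(-235) + ((61 + 84) - 116) = -16*13*(-235) + ((61 + 84) - 116) = -208*(-235) + (145 - 116) = 48880 + 29 = 48909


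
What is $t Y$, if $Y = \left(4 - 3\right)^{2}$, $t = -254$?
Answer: $-254$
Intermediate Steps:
$Y = 1$ ($Y = 1^{2} = 1$)
$t Y = \left(-254\right) 1 = -254$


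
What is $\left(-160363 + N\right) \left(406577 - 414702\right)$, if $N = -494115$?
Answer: $5317633750$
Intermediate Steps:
$\left(-160363 + N\right) \left(406577 - 414702\right) = \left(-160363 - 494115\right) \left(406577 - 414702\right) = \left(-654478\right) \left(-8125\right) = 5317633750$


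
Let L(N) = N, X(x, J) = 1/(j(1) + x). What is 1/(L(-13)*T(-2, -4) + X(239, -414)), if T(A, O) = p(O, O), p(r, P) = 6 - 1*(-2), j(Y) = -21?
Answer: -218/22671 ≈ -0.0096158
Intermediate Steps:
p(r, P) = 8 (p(r, P) = 6 + 2 = 8)
X(x, J) = 1/(-21 + x)
T(A, O) = 8
1/(L(-13)*T(-2, -4) + X(239, -414)) = 1/(-13*8 + 1/(-21 + 239)) = 1/(-104 + 1/218) = 1/(-22671/218) = -218/22671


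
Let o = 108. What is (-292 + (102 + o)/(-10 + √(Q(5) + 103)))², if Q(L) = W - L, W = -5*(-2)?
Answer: 75289 - 18585*√3/2 ≈ 59194.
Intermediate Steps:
W = 10
Q(L) = 10 - L
(-292 + (102 + o)/(-10 + √(Q(5) + 103)))² = (-292 + (102 + 108)/(-10 + √((10 - 1*5) + 103)))² = (-292 + 210/(-10 + √((10 - 5) + 103)))² = (-292 + 210/(-10 + √(5 + 103)))² = (-292 + 210/(-10 + √108))² = (-292 + 210/(-10 + 6*√3))²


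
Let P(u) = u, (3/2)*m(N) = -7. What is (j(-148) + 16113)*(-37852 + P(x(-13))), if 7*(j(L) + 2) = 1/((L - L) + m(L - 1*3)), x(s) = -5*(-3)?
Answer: -59739893375/98 ≈ -6.0959e+8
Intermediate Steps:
m(N) = -14/3 (m(N) = (⅔)*(-7) = -14/3)
x(s) = 15
j(L) = -199/98 (j(L) = -2 + 1/(7*((L - L) - 14/3)) = -2 + 1/(7*(0 - 14/3)) = -2 + 1/(7*(-14/3)) = -2 + (⅐)*(-3/14) = -2 - 3/98 = -199/98)
(j(-148) + 16113)*(-37852 + P(x(-13))) = (-199/98 + 16113)*(-37852 + 15) = (1578875/98)*(-37837) = -59739893375/98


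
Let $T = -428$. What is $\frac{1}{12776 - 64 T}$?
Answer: $\frac{1}{40168} \approx 2.4895 \cdot 10^{-5}$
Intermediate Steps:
$\frac{1}{12776 - 64 T} = \frac{1}{12776 - -27392} = \frac{1}{12776 + 27392} = \frac{1}{40168}$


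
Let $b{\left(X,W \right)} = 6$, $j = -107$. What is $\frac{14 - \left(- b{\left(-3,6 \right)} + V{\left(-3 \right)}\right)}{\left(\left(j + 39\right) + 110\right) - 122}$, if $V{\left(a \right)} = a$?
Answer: $- \frac{23}{80} \approx -0.2875$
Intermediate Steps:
$\frac{14 - \left(- b{\left(-3,6 \right)} + V{\left(-3 \right)}\right)}{\left(\left(j + 39\right) + 110\right) - 122} = \frac{14 + \left(6 - -3\right)}{\left(\left(-107 + 39\right) + 110\right) - 122} = \frac{14 + \left(6 + 3\right)}{\left(-68 + 110\right) - 122} = \frac{14 + 9}{42 - 122} = \frac{1}{-80} \cdot 23 = \left(- \frac{1}{80}\right) 23 = - \frac{23}{80}$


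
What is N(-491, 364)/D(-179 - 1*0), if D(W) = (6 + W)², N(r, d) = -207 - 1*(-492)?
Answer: 285/29929 ≈ 0.0095225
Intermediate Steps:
N(r, d) = 285 (N(r, d) = -207 + 492 = 285)
N(-491, 364)/D(-179 - 1*0) = 285/((6 + (-179 - 1*0))²) = 285/((6 + (-179 + 0))²) = 285/((6 - 179)²) = 285/((-173)²) = 285/29929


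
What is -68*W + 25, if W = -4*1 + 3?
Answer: 93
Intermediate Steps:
W = -1 (W = -4 + 3 = -1)
-68*W + 25 = -68*(-1) + 25 = 68 + 25 = 93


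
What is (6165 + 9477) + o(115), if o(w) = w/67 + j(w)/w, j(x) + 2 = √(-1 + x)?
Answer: 120534701/7705 + √114/115 ≈ 15644.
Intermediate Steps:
j(x) = -2 + √(-1 + x)
o(w) = w/67 + (-2 + √(-1 + w))/w
(6165 + 9477) + o(115) = (6165 + 9477) + (-2 + √(-1 + 115) + (1/67)*115²)/115 = 15642 + (-2 + √114 + (1/67)*13225)/115 = 15642 + (-2 + √114 + 13225/67)/115 = 15642 + (13091/67 + √114)/115 = 15642 + (13091/7705 + √114/115) = 120534701/7705 + √114/115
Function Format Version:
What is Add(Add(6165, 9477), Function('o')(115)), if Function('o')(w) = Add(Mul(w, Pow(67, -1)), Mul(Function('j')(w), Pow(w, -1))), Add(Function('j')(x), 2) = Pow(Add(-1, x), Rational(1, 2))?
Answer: Add(Rational(120534701, 7705), Mul(Rational(1, 115), Pow(114, Rational(1, 2)))) ≈ 15644.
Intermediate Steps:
Function('j')(x) = Add(-2, Pow(Add(-1, x), Rational(1, 2)))
Function('o')(w) = Add(Mul(Rational(1, 67), w), Mul(Pow(w, -1), Add(-2, Pow(Add(-1, w), Rational(1, 2))))) (Function('o')(w) = Add(Mul(w, Pow(67, -1)), Mul(Add(-2, Pow(Add(-1, w), Rational(1, 2))), Pow(w, -1))) = Add(Mul(w, Rational(1, 67)), Mul(Pow(w, -1), Add(-2, Pow(Add(-1, w), Rational(1, 2))))) = Add(Mul(Rational(1, 67), w), Mul(Pow(w, -1), Add(-2, Pow(Add(-1, w), Rational(1, 2))))))
Add(Add(6165, 9477), Function('o')(115)) = Add(Add(6165, 9477), Mul(Pow(115, -1), Add(-2, Pow(Add(-1, 115), Rational(1, 2)), Mul(Rational(1, 67), Pow(115, 2))))) = Add(15642, Mul(Rational(1, 115), Add(-2, Pow(114, Rational(1, 2)), Mul(Rational(1, 67), 13225)))) = Add(15642, Mul(Rational(1, 115), Add(-2, Pow(114, Rational(1, 2)), Rational(13225, 67)))) = Add(15642, Mul(Rational(1, 115), Add(Rational(13091, 67), Pow(114, Rational(1, 2))))) = Add(15642, Add(Rational(13091, 7705), Mul(Rational(1, 115), Pow(114, Rational(1, 2))))) = Add(Rational(120534701, 7705), Mul(Rational(1, 115), Pow(114, Rational(1, 2))))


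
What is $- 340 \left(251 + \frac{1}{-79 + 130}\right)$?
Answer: $- \frac{256040}{3} \approx -85347.0$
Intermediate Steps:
$- 340 \left(251 + \frac{1}{-79 + 130}\right) = - 340 \left(251 + \frac{1}{51}\right) = \left(-340\right) \frac{12802}{51} = - \frac{256040}{3}$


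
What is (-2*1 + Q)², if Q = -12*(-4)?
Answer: 2116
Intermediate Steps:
Q = 48
(-2*1 + Q)² = (-2*1 + 48)² = (-2 + 48)² = 46² = 2116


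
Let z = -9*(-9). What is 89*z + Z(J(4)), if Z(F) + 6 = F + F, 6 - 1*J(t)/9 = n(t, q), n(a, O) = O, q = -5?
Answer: 7401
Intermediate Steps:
J(t) = 99 (J(t) = 54 - 9*(-5) = 54 + 45 = 99)
Z(F) = -6 + 2*F (Z(F) = -6 + (F + F) = -6 + 2*F)
z = 81
89*z + Z(J(4)) = 89*81 + (-6 + 2*99) = 7209 + (-6 + 198) = 7209 + 192 = 7401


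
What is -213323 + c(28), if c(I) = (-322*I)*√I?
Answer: -213323 - 18032*√7 ≈ -2.6103e+5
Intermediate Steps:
c(I) = -322*I^(3/2)
-213323 + c(28) = -213323 - 18032*√7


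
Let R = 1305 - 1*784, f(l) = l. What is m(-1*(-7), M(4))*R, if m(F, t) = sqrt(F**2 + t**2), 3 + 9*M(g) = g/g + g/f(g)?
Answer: 521*sqrt(3970)/9 ≈ 3647.5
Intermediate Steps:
R = 521 (R = 1305 - 784 = 521)
M(g) = -1/9 (M(g) = -1/3 + (g/g + g/g)/9 = -1/3 + (1 + 1)/9 = -1/3 + (1/9)*2 = -1/3 + 2/9 = -1/9)
m(-1*(-7), M(4))*R = sqrt((-1*(-7))**2 + (-1/9)**2)*521 = sqrt(7**2 + 1/81)*521 = sqrt(49 + 1/81)*521 = sqrt(3970/81)*521 = (sqrt(3970)/9)*521 = 521*sqrt(3970)/9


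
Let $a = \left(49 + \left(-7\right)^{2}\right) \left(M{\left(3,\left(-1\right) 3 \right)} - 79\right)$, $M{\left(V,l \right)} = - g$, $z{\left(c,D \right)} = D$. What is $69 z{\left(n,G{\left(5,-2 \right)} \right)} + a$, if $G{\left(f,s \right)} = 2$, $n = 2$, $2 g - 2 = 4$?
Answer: $-7898$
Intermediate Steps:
$g = 3$ ($g = 1 + \frac{1}{2} \cdot 4 = 1 + 2 = 3$)
$M{\left(V,l \right)} = -3$ ($M{\left(V,l \right)} = \left(-1\right) 3 = -3$)
$a = -8036$ ($a = \left(49 + \left(-7\right)^{2}\right) \left(-3 - 79\right) = \left(49 + 49\right) \left(-82\right) = 98 \left(-82\right) = -8036$)
$69 z{\left(n,G{\left(5,-2 \right)} \right)} + a = 69 \cdot 2 - 8036 = 138 - 8036 = -7898$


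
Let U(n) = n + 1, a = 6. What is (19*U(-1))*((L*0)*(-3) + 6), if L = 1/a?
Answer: 0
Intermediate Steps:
L = ⅙ (L = 1/6 = ⅙ ≈ 0.16667)
U(n) = 1 + n
(19*U(-1))*((L*0)*(-3) + 6) = (19*(1 - 1))*(((⅙)*0)*(-3) + 6) = (19*0)*(0*(-3) + 6) = 0*(0 + 6) = 0*6 = 0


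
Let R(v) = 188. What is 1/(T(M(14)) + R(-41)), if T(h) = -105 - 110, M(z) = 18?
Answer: -1/27 ≈ -0.037037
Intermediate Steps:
T(h) = -215
1/(T(M(14)) + R(-41)) = 1/(-215 + 188) = 1/(-27) = -1/27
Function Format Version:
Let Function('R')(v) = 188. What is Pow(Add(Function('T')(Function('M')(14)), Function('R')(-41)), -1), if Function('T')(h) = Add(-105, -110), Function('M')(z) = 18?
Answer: Rational(-1, 27) ≈ -0.037037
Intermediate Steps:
Function('T')(h) = -215
Pow(Add(Function('T')(Function('M')(14)), Function('R')(-41)), -1) = Pow(Add(-215, 188), -1) = Pow(-27, -1) = Rational(-1, 27)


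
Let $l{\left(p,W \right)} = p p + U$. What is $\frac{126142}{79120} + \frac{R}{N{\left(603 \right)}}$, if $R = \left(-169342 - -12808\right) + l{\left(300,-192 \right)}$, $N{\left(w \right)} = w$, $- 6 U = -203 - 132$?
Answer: $- \frac{7775533381}{71564040} \approx -108.65$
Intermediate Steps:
$U = \frac{335}{6}$ ($U = - \frac{-203 - 132}{6} = \left(- \frac{1}{6}\right) \left(-335\right) = \frac{335}{6} \approx 55.833$)
$l{\left(p,W \right)} = \frac{335}{6} + p^{2}$ ($l{\left(p,W \right)} = p p + \frac{335}{6} = p^{2} + \frac{335}{6} = \frac{335}{6} + p^{2}$)
$R = - \frac{398869}{6}$ ($R = \left(-169342 - -12808\right) + \left(\frac{335}{6} + 300^{2}\right) = \left(-169342 + \left(12956 - 148\right)\right) + \left(\frac{335}{6} + 90000\right) = \left(-169342 + 12808\right) + \frac{540335}{6} = -156534 + \frac{540335}{6} = - \frac{398869}{6} \approx -66478.0$)
$\frac{126142}{79120} + \frac{R}{N{\left(603 \right)}} = \frac{126142}{79120} - \frac{398869}{6 \cdot 603} = 126142 \cdot \frac{1}{79120} - \frac{398869}{3618} = \frac{63071}{39560} - \frac{398869}{3618} = - \frac{7775533381}{71564040}$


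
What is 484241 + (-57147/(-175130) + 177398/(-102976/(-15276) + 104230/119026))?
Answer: 153869859236618598569/303172771856410 ≈ 5.0753e+5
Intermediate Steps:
484241 + (-57147/(-175130) + 177398/(-102976/(-15276) + 104230/119026)) = 484241 + (-57147*(-1/175130) + 177398/(-102976*(-1/15276) + 104230*(1/119026))) = 484241 + (57147/175130 + 177398/(25744/3819 + 52115/59513)) = 484241 + (57147/175130 + 177398/(1731129857/227280147)) = 484241 + (57147/175130 + 177398*(227280147/1731129857)) = 484241 + (57147/175130 + 40319043517506/1731129857) = 484241 + 7061173020098763759/303172771856410 = 153869859236618598569/303172771856410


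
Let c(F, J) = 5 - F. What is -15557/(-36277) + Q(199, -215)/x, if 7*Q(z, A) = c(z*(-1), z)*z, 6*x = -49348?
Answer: -865564675/3132845443 ≈ -0.27629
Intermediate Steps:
x = -24674/3 (x = (⅙)*(-49348) = -24674/3 ≈ -8224.7)
Q(z, A) = z*(5 + z)/7 (Q(z, A) = ((5 - z*(-1))*z)/7 = ((5 - (-1)*z)*z)/7 = ((5 + z)*z)/7 = (z*(5 + z))/7 = z*(5 + z)/7)
-15557/(-36277) + Q(199, -215)/x = -15557/(-36277) + ((⅐)*199*(5 + 199))/(-24674/3) = -15557*(-1/36277) + ((⅐)*199*204)*(-3/24674) = 15557/36277 + (40596/7)*(-3/24674) = 15557/36277 - 60894/86359 = -865564675/3132845443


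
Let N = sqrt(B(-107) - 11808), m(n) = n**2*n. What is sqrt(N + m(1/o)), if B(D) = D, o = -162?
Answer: sqrt(-2 + 8503056*I*sqrt(11915))/2916 ≈ 7.3877 + 7.3877*I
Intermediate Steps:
m(n) = n**3
N = I*sqrt(11915) (N = sqrt(-107 - 11808) = sqrt(-11915) = I*sqrt(11915) ≈ 109.16*I)
sqrt(N + m(1/o)) = sqrt(I*sqrt(11915) + (1/(-162))**3) = sqrt(I*sqrt(11915) + (-1/162)**3) = sqrt(I*sqrt(11915) - 1/4251528) = sqrt(-1/4251528 + I*sqrt(11915))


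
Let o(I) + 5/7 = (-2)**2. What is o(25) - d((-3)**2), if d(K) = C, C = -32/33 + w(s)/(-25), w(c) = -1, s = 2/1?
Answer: 24344/5775 ≈ 4.2154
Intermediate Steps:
s = 2 (s = 2*1 = 2)
o(I) = 23/7 (o(I) = -5/7 + (-2)**2 = -5/7 + 4 = 23/7)
C = -767/825 (C = -32/33 - 1/(-25) = -32*1/33 - 1*(-1/25) = -32/33 + 1/25 = -767/825 ≈ -0.92970)
d(K) = -767/825
o(25) - d((-3)**2) = 23/7 - 1*(-767/825) = 23/7 + 767/825 = 24344/5775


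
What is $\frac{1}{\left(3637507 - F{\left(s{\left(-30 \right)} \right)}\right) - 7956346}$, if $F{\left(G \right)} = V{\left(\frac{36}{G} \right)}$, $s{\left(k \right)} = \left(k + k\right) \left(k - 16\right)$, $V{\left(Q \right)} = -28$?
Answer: $- \frac{1}{4318811} \approx -2.3155 \cdot 10^{-7}$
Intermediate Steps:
$s{\left(k \right)} = 2 k \left(-16 + k\right)$
$F{\left(G \right)} = -28$
$\frac{1}{\left(3637507 - F{\left(s{\left(-30 \right)} \right)}\right) - 7956346} = \frac{1}{\left(3637507 - -28\right) - 7956346} = \frac{1}{\left(3637507 + 28\right) - 7956346} = \frac{1}{3637535 - 7956346} = \frac{1}{-4318811} = - \frac{1}{4318811}$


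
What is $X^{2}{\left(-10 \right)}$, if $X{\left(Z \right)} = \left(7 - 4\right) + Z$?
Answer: $49$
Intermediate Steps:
$X{\left(Z \right)} = 3 + Z$
$X^{2}{\left(-10 \right)} = \left(3 - 10\right)^{2} = \left(-7\right)^{2} = 49$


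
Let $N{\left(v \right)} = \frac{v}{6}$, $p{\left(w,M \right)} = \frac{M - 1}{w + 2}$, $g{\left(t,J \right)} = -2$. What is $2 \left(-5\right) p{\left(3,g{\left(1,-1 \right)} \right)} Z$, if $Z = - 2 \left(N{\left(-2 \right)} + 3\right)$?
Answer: $-32$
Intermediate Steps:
$p{\left(w,M \right)} = \frac{-1 + M}{2 + w}$
$N{\left(v \right)} = \frac{v}{6}$ ($N{\left(v \right)} = v \frac{1}{6} = \frac{v}{6}$)
$Z = - \frac{16}{3}$ ($Z = - 2 \left(\frac{1}{6} \left(-2\right) + 3\right) = - 2 \left(- \frac{1}{3} + 3\right) = \left(-2\right) \frac{8}{3} = - \frac{16}{3} \approx -5.3333$)
$2 \left(-5\right) p{\left(3,g{\left(1,-1 \right)} \right)} Z = 2 \left(-5\right) \frac{-1 - 2}{2 + 3} \left(- \frac{16}{3}\right) = - 10 \cdot \frac{1}{5} \left(-3\right) \left(- \frac{16}{3}\right) = \left(-10\right) \left(- \frac{3}{5}\right) \left(- \frac{16}{3}\right) = 6 \left(- \frac{16}{3}\right) = -32$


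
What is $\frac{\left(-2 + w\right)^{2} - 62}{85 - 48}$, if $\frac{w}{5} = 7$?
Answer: $\frac{1027}{37} \approx 27.757$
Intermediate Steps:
$w = 35$ ($w = 5 \cdot 7 = 35$)
$\frac{\left(-2 + w\right)^{2} - 62}{85 - 48} = \frac{\left(-2 + 35\right)^{2} - 62}{85 - 48} = \frac{33^{2} - 62}{37} = \left(1089 - 62\right) \frac{1}{37} = 1027 \cdot \frac{1}{37} = \frac{1027}{37}$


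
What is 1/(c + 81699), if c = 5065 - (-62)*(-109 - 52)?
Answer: 1/76782 ≈ 1.3024e-5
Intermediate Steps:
c = -4917 (c = 5065 - (-62)*(-161) = 5065 - 1*9982 = 5065 - 9982 = -4917)
1/(c + 81699) = 1/(-4917 + 81699) = 1/76782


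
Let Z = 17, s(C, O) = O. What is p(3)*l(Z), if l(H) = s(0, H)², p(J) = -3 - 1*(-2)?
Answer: -289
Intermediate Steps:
p(J) = -1 (p(J) = -3 + 2 = -1)
l(H) = H²
p(3)*l(Z) = -1*17² = -1*289 = -289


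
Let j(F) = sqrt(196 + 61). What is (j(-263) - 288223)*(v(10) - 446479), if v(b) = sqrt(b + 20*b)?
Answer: (288223 - sqrt(257))*(446479 - sqrt(210)) ≈ 1.2867e+11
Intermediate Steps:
v(b) = sqrt(21)*sqrt(b) (v(b) = sqrt(21*b) = sqrt(21)*sqrt(b))
j(F) = sqrt(257)
(j(-263) - 288223)*(v(10) - 446479) = (sqrt(257) - 288223)*(sqrt(21)*sqrt(10) - 446479) = (-288223 + sqrt(257))*(sqrt(210) - 446479) = (-288223 + sqrt(257))*(-446479 + sqrt(210)) = (-446479 + sqrt(210))*(-288223 + sqrt(257))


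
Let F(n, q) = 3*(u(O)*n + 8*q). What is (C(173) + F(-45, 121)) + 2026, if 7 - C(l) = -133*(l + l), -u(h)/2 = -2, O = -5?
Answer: 50415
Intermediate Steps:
u(h) = 4 (u(h) = -2*(-2) = 4)
C(l) = 7 + 266*l (C(l) = 7 - (-133)*(l + l) = 7 - (-133)*2*l = 7 - (-266)*l = 7 + 266*l)
F(n, q) = 12*n + 24*q (F(n, q) = 3*(4*n + 8*q) = 12*n + 24*q)
(C(173) + F(-45, 121)) + 2026 = ((7 + 266*173) + (12*(-45) + 24*121)) + 2026 = ((7 + 46018) + (-540 + 2904)) + 2026 = (46025 + 2364) + 2026 = 48389 + 2026 = 50415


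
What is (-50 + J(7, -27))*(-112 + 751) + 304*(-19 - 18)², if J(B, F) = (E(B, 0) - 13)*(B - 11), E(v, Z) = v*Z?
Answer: 417454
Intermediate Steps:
E(v, Z) = Z*v
J(B, F) = 143 - 13*B (J(B, F) = (0*B - 13)*(B - 11) = (0 - 13)*(-11 + B) = -13*(-11 + B) = 143 - 13*B)
(-50 + J(7, -27))*(-112 + 751) + 304*(-19 - 18)² = (-50 + (143 - 13*7))*(-112 + 751) + 304*(-19 - 18)² = (-50 + (143 - 91))*639 + 304*(-37)² = (-50 + 52)*639 + 304*1369 = 2*639 + 416176 = 1278 + 416176 = 417454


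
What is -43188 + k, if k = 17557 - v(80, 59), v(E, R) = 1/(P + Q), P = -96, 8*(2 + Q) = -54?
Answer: -10739385/419 ≈ -25631.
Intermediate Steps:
Q = -35/4 (Q = -2 + (⅛)*(-54) = -2 - 27/4 = -35/4 ≈ -8.7500)
v(E, R) = -4/419 (v(E, R) = 1/(-96 - 35/4) = 1/(-419/4) = -4/419)
k = 7356387/419 (k = 17557 - 1*(-4/419) = 17557 + 4/419 = 7356387/419 ≈ 17557.)
-43188 + k = -43188 + 7356387/419 = -10739385/419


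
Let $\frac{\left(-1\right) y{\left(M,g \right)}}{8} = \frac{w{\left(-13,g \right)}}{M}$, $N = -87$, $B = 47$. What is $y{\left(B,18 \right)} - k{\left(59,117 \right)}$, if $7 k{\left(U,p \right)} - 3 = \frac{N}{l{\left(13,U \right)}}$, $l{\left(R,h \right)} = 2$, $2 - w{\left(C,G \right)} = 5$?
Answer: $\frac{4143}{658} \approx 6.2964$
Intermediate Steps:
$w{\left(C,G \right)} = -3$ ($w{\left(C,G \right)} = 2 - 5 = -3$)
$y{\left(M,g \right)} = \frac{24}{M}$ ($y{\left(M,g \right)} = - 8 \left(- \frac{3}{M}\right) = \frac{24}{M}$)
$k{\left(U,p \right)} = - \frac{81}{14}$ ($k{\left(U,p \right)} = \frac{3}{7} + \frac{\left(-87\right) \frac{1}{2}}{7} = \frac{3}{7} + \frac{1}{7} \left(- \frac{87}{2}\right) = \frac{3}{7} - \frac{87}{14} = - \frac{81}{14}$)
$y{\left(B,18 \right)} - k{\left(59,117 \right)} = \frac{24}{47} - - \frac{81}{14} = 24 \cdot \frac{1}{47} + \frac{81}{14} = \frac{24}{47} + \frac{81}{14} = \frac{4143}{658}$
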